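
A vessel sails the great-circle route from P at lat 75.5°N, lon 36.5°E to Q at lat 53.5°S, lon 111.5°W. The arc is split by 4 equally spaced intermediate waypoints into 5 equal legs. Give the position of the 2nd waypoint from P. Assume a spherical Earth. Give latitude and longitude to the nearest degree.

≈ lat 37°N, lon 89°W

Convert each endpoint to a unit vector on the sphere (x = cos φ cos λ, y = cos φ sin λ, z = sin φ).
The central angle between the endpoints is δ = arccos(p₁·p₂) ≈ 2.701 rad (154.8°).
Interpolate at f = 2/5 with slerp weights a = sin((1−f)δ)/sin δ ≈ 2.343, b = sin(fδ)/sin δ ≈ 2.069.
p = a·p₁ + b·p₂ ≈ (0.020, -0.796, 0.605); φ = arcsin(p_z) ≈ 37.20°, λ = atan2(p_y, p_x) ≈ -88.53°.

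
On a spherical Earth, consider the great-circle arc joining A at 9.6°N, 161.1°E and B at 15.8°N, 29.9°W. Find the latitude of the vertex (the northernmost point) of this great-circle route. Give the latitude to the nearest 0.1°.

The great circle lies in the plane with unit normal n̂ = (p₁ × p₂)/|p₁ × p₂|.
Here n̂_z ≈ +0.390; the vertex latitude is φ_max = arccos|n̂_z| ≈ 67.0°.

≈ 67.0°N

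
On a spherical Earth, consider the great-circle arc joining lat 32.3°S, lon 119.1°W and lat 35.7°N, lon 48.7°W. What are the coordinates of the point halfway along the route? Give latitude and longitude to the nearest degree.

Convert each endpoint to a unit vector on the sphere (x = cos φ cos λ, y = cos φ sin λ, z = sin φ).
The central angle between the endpoints is δ = arccos(p₁·p₂) ≈ 1.652 rad (94.7°).
Interpolate at f = 1/2 with slerp weights a = sin((1−f)δ)/sin δ ≈ 0.738, b = sin(fδ)/sin δ ≈ 0.738.
p = a·p₁ + b·p₂ ≈ (0.092, -0.995, 0.036); φ = arcsin(p_z) ≈ 2.08°, λ = atan2(p_y, p_x) ≈ -84.71°.

≈ lat 2°N, lon 85°W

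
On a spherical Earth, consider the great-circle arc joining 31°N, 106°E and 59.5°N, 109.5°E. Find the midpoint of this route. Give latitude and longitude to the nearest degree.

Convert each endpoint to a unit vector on the sphere (x = cos φ cos λ, y = cos φ sin λ, z = sin φ).
The central angle between the endpoints is δ = arccos(p₁·p₂) ≈ 0.499 rad (28.6°).
Interpolate at f = 1/2 with slerp weights a = sin((1−f)δ)/sin δ ≈ 0.516, b = sin(fδ)/sin δ ≈ 0.516.
p = a·p₁ + b·p₂ ≈ (-0.209, 0.672, 0.710); φ = arcsin(p_z) ≈ 45.26°, λ = atan2(p_y, p_x) ≈ 107.30°.

≈ 45°N, 107°E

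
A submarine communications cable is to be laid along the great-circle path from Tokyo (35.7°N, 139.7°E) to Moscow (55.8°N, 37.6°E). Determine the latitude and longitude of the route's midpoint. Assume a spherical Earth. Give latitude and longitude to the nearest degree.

From cos δ = sin φ₁ sin φ₂ + cos φ₁ cos φ₂ cos Δλ, the central angle is δ ≈ 1.173 rad (67.2°).
Interpolate at f = 1/2 with slerp weights a = sin((1−f)δ)/sin δ ≈ 0.600, b = sin(fδ)/sin δ ≈ 0.600.
p = a·p₁ + b·p₂ ≈ (-0.104, 0.521, 0.847); φ = arcsin(p_z) ≈ 57.88°, λ = atan2(p_y, p_x) ≈ 101.33°.

≈ 58°N, 101°E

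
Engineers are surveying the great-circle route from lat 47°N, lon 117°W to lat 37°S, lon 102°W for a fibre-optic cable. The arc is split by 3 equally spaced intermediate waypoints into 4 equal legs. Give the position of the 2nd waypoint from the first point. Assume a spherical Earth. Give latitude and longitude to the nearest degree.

Convert each endpoint to a unit vector on the sphere (x = cos φ cos λ, y = cos φ sin λ, z = sin φ).
The central angle between the endpoints is δ = arccos(p₁·p₂) ≈ 1.485 rad (85.1°).
Interpolate at f = 2/4 with slerp weights a = sin((1−f)δ)/sin δ ≈ 0.679, b = sin(fδ)/sin δ ≈ 0.679.
p = a·p₁ + b·p₂ ≈ (-0.323, -0.942, 0.088); φ = arcsin(p_z) ≈ 5.04°, λ = atan2(p_y, p_x) ≈ -108.91°.

≈ lat 5°N, lon 109°W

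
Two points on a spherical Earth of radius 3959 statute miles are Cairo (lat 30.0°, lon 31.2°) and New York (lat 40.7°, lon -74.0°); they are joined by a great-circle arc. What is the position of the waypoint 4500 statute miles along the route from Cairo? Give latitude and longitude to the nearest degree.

Write both endpoints as unit vectors p₁, p₂ with components (cos φ cos λ, cos φ sin λ, sin φ).
The central angle between the endpoints is δ = arccos(p₁·p₂) ≈ 1.416 rad (81.1°). The total great-circle distance is δ·R ≈ 1.416 × 3959 ≈ 5607 mi, so the target fraction is f = 4500/5607 ≈ 0.803.
Interpolate at f ≈ 0.803 with slerp weights a = sin((1−f)δ)/sin δ ≈ 0.279, b = sin(fδ)/sin δ ≈ 0.918.
p = a·p₁ + b·p₂ ≈ (0.399, -0.544, 0.738); φ = arcsin(p_z) ≈ 47.60°, λ = atan2(p_y, p_x) ≈ -53.75°.

≈ lat 48°, lon -54°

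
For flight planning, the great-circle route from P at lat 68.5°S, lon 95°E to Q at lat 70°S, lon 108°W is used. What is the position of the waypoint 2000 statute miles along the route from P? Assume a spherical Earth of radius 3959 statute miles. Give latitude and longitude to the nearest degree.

≈ lat 81°S, lon 125°W

Write both endpoints as unit vectors p₁, p₂ with components (cos φ cos λ, cos φ sin λ, sin φ).
The central angle between the endpoints is δ = arccos(p₁·p₂) ≈ 0.709 rad (40.6°). The total great-circle distance is δ·R ≈ 0.709 × 3959 ≈ 2807 mi, so the target fraction is f = 2000/2807 ≈ 0.712.
Interpolate at f ≈ 0.712 with slerp weights a = sin((1−f)δ)/sin δ ≈ 0.311, b = sin(fδ)/sin δ ≈ 0.743.
p = a·p₁ + b·p₂ ≈ (-0.088, -0.128, -0.988); φ = arcsin(p_z) ≈ -81.04°, λ = atan2(p_y, p_x) ≈ -124.62°.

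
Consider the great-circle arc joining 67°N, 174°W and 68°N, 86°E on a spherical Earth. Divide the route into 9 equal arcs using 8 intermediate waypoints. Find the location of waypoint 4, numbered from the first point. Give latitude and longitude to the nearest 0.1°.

Convert each endpoint to a unit vector on the sphere (x = cos φ cos λ, y = cos φ sin λ, z = sin φ).
The central angle between the endpoints is δ = arccos(p₁·p₂) ≈ 0.595 rad (34.1°).
Interpolate at f = 4/9 with slerp weights a = sin((1−f)δ)/sin δ ≈ 0.579, b = sin(fδ)/sin δ ≈ 0.466.
p = a·p₁ + b·p₂ ≈ (-0.213, 0.151, 0.965); φ = arcsin(p_z) ≈ 74.89°, λ = atan2(p_y, p_x) ≈ 144.72°.

≈ 74.9°N, 144.7°E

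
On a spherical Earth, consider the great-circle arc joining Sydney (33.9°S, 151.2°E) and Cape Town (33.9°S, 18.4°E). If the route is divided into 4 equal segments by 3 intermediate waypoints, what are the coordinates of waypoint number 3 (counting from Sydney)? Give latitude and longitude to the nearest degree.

The haversine formula gives a central angle δ ≈ 1.728 rad (99.0°) between the endpoints.
Interpolate at f = 3/4 with slerp weights a = sin((1−f)δ)/sin δ ≈ 0.424, b = sin(fδ)/sin δ ≈ 0.975.
p = a·p₁ + b·p₂ ≈ (0.459, 0.425, -0.780); φ = arcsin(p_z) ≈ -51.27°, λ = atan2(p_y, p_x) ≈ 42.78°.

≈ 51°S, 43°E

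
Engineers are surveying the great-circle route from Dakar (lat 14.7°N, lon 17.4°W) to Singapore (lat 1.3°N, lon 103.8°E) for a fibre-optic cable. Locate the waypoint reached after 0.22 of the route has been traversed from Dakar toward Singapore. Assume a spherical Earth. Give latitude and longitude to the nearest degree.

Convert each endpoint to a unit vector on the sphere (x = cos φ cos λ, y = cos φ sin λ, z = sin φ).
The central angle between the endpoints is δ = arccos(p₁·p₂) ≈ 2.089 rad (119.7°).
Interpolate at f = 0.22 with slerp weights a = sin((1−f)δ)/sin δ ≈ 1.149, b = sin(fδ)/sin δ ≈ 0.511.
p = a·p₁ + b·p₂ ≈ (0.939, 0.163, 0.303); φ = arcsin(p_z) ≈ 17.65°, λ = atan2(p_y, p_x) ≈ 9.87°.

≈ lat 18°N, lon 10°E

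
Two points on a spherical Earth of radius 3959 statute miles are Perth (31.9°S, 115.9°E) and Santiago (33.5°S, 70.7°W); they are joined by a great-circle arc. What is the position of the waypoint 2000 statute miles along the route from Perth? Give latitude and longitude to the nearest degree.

Write both endpoints as unit vectors p₁, p₂ with components (cos φ cos λ, cos φ sin λ, sin φ).
The central angle between the endpoints is δ = arccos(p₁·p₂) ≈ 1.995 rad (114.3°). The total great-circle distance is δ·R ≈ 1.995 × 3959 ≈ 7898 mi, so the target fraction is f = 2000/7898 ≈ 0.253.
Interpolate at f ≈ 0.253 with slerp weights a = sin((1−f)δ)/sin δ ≈ 1.094, b = sin(fδ)/sin δ ≈ 0.531.
p = a·p₁ + b·p₂ ≈ (-0.259, 0.417, -0.871); φ = arcsin(p_z) ≈ -60.58°, λ = atan2(p_y, p_x) ≈ 121.85°.

≈ 61°S, 122°E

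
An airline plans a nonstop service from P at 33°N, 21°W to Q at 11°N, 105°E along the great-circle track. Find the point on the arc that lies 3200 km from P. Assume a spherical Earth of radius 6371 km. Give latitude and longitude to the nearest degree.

≈ 43°N, 14°E

The haversine formula gives a central angle δ ≈ 1.961 rad (112.3°) between the endpoints. The total great-circle distance is δ·R ≈ 1.961 × 6371 ≈ 12491 km, so the target fraction is f = 3200/12491 ≈ 0.256.
Interpolate at f ≈ 0.256 with slerp weights a = sin((1−f)δ)/sin δ ≈ 1.074, b = sin(fδ)/sin δ ≈ 0.520.
p = a·p₁ + b·p₂ ≈ (0.709, 0.171, 0.684); φ = arcsin(p_z) ≈ 43.19°, λ = atan2(p_y, p_x) ≈ 13.53°.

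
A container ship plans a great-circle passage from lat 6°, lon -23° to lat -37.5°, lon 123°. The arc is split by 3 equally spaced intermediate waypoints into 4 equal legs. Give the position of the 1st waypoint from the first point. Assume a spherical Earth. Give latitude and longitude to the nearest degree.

≈ lat -20°, lon -1°

Convert each endpoint to a unit vector on the sphere (x = cos φ cos λ, y = cos φ sin λ, z = sin φ).
The central angle between the endpoints is δ = arccos(p₁·p₂) ≈ 2.371 rad (135.9°).
Interpolate at f = 1/4 with slerp weights a = sin((1−f)δ)/sin δ ≈ 1.405, b = sin(fδ)/sin δ ≈ 0.802.
p = a·p₁ + b·p₂ ≈ (0.940, -0.012, -0.342); φ = arcsin(p_z) ≈ -19.97°, λ = atan2(p_y, p_x) ≈ -0.74°.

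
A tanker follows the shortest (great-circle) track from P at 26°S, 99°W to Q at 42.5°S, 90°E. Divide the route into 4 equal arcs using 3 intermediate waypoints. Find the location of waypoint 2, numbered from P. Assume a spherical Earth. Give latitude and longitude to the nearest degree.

≈ 80°S, 133°W

Write both endpoints as unit vectors p₁, p₂ with components (cos φ cos λ, cos φ sin λ, sin φ).
The central angle between the endpoints is δ = arccos(p₁·p₂) ≈ 1.937 rad (111.0°).
Interpolate at f = 2/4 with slerp weights a = sin((1−f)δ)/sin δ ≈ 0.883, b = sin(fδ)/sin δ ≈ 0.883.
p = a·p₁ + b·p₂ ≈ (-0.124, -0.133, -0.983); φ = arcsin(p_z) ≈ -79.53°, λ = atan2(p_y, p_x) ≈ -133.06°.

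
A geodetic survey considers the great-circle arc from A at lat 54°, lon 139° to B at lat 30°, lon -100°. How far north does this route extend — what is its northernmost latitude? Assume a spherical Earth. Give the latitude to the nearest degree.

≈ 64°

The great circle lies in the plane with unit normal n̂ = (p₁ × p₂)/|p₁ × p₂|.
Here n̂_z ≈ +0.441; the vertex latitude is φ_max = arccos|n̂_z| ≈ 63.8°.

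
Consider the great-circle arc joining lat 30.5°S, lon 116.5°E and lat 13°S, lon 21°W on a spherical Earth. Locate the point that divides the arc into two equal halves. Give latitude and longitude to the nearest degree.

≈ lat 47°S, lon 39°E

From cos δ = sin φ₁ sin φ₂ + cos φ₁ cos φ₂ cos Δλ, the central angle is δ ≈ 2.100 rad (120.3°).
Interpolate at f = 1/2 with slerp weights a = sin((1−f)δ)/sin δ ≈ 1.005, b = sin(fδ)/sin δ ≈ 1.005.
p = a·p₁ + b·p₂ ≈ (0.528, 0.424, -0.736); φ = arcsin(p_z) ≈ -47.39°, λ = atan2(p_y, p_x) ≈ 38.78°.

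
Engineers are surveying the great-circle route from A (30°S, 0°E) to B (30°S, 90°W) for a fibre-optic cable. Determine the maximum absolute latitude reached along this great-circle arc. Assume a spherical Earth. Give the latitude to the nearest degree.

The great circle lies in the plane with unit normal n̂ = (p₁ × p₂)/|p₁ × p₂|.
Here n̂_z ≈ -0.775; the vertex latitude is φ_max = arccos|n̂_z| ≈ 39.2°.
Check via Clairaut: cos φ_max = |cos φ₁| · sin C = cos(30.0°)·sin(116.6°) ≈ 0.775, again giving ≈ 39.2°.

≈ 39°S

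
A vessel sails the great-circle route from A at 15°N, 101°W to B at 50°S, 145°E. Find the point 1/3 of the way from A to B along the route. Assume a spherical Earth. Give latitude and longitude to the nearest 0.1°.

Write both endpoints as unit vectors p₁, p₂ with components (cos φ cos λ, cos φ sin λ, sin φ).
The central angle between the endpoints is δ = arccos(p₁·p₂) ≈ 2.038 rad (116.8°).
Interpolate at f = 1/3 with slerp weights a = sin((1−f)δ)/sin δ ≈ 1.095, b = sin(fδ)/sin δ ≈ 0.704.
p = a·p₁ + b·p₂ ≈ (-0.573, -0.779, -0.256); φ = arcsin(p_z) ≈ -14.82°, λ = atan2(p_y, p_x) ≈ -126.32°.

≈ 14.8°S, 126.3°W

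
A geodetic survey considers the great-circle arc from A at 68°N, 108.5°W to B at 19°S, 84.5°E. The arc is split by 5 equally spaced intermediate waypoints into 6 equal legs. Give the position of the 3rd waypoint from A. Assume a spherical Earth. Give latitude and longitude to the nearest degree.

≈ 46°N, 93°E

Write both endpoints as unit vectors p₁, p₂ with components (cos φ cos λ, cos φ sin λ, sin φ).
The central angle between the endpoints is δ = arccos(p₁·p₂) ≈ 2.274 rad (130.3°).
Interpolate at f = 3/6 with slerp weights a = sin((1−f)δ)/sin δ ≈ 1.190, b = sin(fδ)/sin δ ≈ 1.190.
p = a·p₁ + b·p₂ ≈ (-0.034, 0.697, 0.716); φ = arcsin(p_z) ≈ 45.72°, λ = atan2(p_y, p_x) ≈ 92.76°.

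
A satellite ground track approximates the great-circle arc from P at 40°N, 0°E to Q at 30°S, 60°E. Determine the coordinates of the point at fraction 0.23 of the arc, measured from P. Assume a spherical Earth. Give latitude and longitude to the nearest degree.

≈ 25°N, 17°E

Convert each endpoint to a unit vector on the sphere (x = cos φ cos λ, y = cos φ sin λ, z = sin φ).
The central angle between the endpoints is δ = arccos(p₁·p₂) ≈ 1.560 rad (89.4°).
Interpolate at f = 0.23 with slerp weights a = sin((1−f)δ)/sin δ ≈ 0.933, b = sin(fδ)/sin δ ≈ 0.351.
p = a·p₁ + b·p₂ ≈ (0.867, 0.263, 0.424); φ = arcsin(p_z) ≈ 25.08°, λ = atan2(p_y, p_x) ≈ 16.91°.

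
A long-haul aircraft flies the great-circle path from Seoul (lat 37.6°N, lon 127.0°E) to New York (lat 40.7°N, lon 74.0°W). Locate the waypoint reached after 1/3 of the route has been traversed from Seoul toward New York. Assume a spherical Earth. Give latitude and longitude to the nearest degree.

Convert each endpoint to a unit vector on the sphere (x = cos φ cos λ, y = cos φ sin λ, z = sin φ).
The central angle between the endpoints is δ = arccos(p₁·p₂) ≈ 1.734 rad (99.4°).
Interpolate at f = 1/3 with slerp weights a = sin((1−f)δ)/sin δ ≈ 0.928, b = sin(fδ)/sin δ ≈ 0.554.
p = a·p₁ + b·p₂ ≈ (-0.327, 0.183, 0.927); φ = arcsin(p_z) ≈ 68.00°, λ = atan2(p_y, p_x) ≈ 150.69°.

≈ lat 68°N, lon 151°E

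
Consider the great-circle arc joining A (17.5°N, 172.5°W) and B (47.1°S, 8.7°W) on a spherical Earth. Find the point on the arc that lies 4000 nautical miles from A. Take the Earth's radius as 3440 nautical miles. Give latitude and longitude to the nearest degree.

≈ (44°S, 145°W)

Convert each endpoint to a unit vector on the sphere (x = cos φ cos λ, y = cos φ sin λ, z = sin φ).
The central angle between the endpoints is δ = arccos(p₁·p₂) ≈ 2.575 rad (147.5°). The total great-circle distance is δ·R ≈ 2.575 × 3440 ≈ 8858 nmi, so the target fraction is f = 4000/8858 ≈ 0.452.
Interpolate at f ≈ 0.452 with slerp weights a = sin((1−f)δ)/sin δ ≈ 1.840, b = sin(fδ)/sin δ ≈ 1.710.
p = a·p₁ + b·p₂ ≈ (-0.589, -0.405, -0.699); φ = arcsin(p_z) ≈ -44.39°, λ = atan2(p_y, p_x) ≈ -145.47°.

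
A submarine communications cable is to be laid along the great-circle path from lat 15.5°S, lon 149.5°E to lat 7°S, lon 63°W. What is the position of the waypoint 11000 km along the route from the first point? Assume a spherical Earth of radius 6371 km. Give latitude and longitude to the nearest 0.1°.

Write both endpoints as unit vectors p₁, p₂ with components (cos φ cos λ, cos φ sin λ, sin φ).
The central angle between the endpoints is δ = arccos(p₁·p₂) ≈ 2.456 rad (140.7°). The total great-circle distance is δ·R ≈ 2.456 × 6371 ≈ 15648 km, so the target fraction is f = 11000/15648 ≈ 0.703.
Interpolate at f ≈ 0.703 with slerp weights a = sin((1−f)δ)/sin δ ≈ 1.053, b = sin(fδ)/sin δ ≈ 1.560.
p = a·p₁ + b·p₂ ≈ (-0.171, -0.865, -0.472); φ = arcsin(p_z) ≈ -28.13°, λ = atan2(p_y, p_x) ≈ -101.18°.

≈ lat 28.1°S, lon 101.2°W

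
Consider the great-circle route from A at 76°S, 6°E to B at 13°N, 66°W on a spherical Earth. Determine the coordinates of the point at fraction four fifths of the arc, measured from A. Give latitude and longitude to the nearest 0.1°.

From cos δ = sin φ₁ sin φ₂ + cos φ₁ cos φ₂ cos Δλ, the central angle is δ ≈ 1.717 rad (98.4°).
Interpolate at f = 4/5 with slerp weights a = sin((1−f)δ)/sin δ ≈ 0.340, b = sin(fδ)/sin δ ≈ 0.991.
p = a·p₁ + b·p₂ ≈ (0.475, -0.874, -0.107); φ = arcsin(p_z) ≈ -6.15°, λ = atan2(p_y, p_x) ≈ -61.48°.

≈ 6.2°S, 61.5°W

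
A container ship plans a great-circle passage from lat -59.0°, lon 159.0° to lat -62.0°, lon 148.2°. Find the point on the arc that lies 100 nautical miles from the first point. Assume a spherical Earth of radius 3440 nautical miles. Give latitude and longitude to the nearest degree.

Convert each endpoint to a unit vector on the sphere (x = cos φ cos λ, y = cos φ sin λ, z = sin φ).
The central angle between the endpoints is δ = arccos(p₁·p₂) ≈ 0.106 rad (6.1°). The total great-circle distance is δ·R ≈ 0.106 × 3440 ≈ 366 nmi, so the target fraction is f = 100/366 ≈ 0.273.
Interpolate at f ≈ 0.273 with slerp weights a = sin((1−f)δ)/sin δ ≈ 0.727, b = sin(fδ)/sin δ ≈ 0.274.
p = a·p₁ + b·p₂ ≈ (-0.459, 0.202, -0.865); φ = arcsin(p_z) ≈ -59.90°, λ = atan2(p_y, p_x) ≈ 156.25°.

≈ lat -60°, lon 156°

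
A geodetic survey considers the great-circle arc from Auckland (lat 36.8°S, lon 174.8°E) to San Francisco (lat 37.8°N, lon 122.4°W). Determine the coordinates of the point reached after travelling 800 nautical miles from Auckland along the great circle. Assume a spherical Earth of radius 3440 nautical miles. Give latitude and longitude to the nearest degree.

≈ lat 27°S, lon 175°W

Write both endpoints as unit vectors p₁, p₂ with components (cos φ cos λ, cos φ sin λ, sin φ).
The central angle between the endpoints is δ = arccos(p₁·p₂) ≈ 1.649 rad (94.5°). The total great-circle distance is δ·R ≈ 1.649 × 3440 ≈ 5672 nmi, so the target fraction is f = 800/5672 ≈ 0.141.
Interpolate at f ≈ 0.141 with slerp weights a = sin((1−f)δ)/sin δ ≈ 0.991, b = sin(fδ)/sin δ ≈ 0.231.
p = a·p₁ + b·p₂ ≈ (-0.888, -0.082, -0.452); φ = arcsin(p_z) ≈ -26.87°, λ = atan2(p_y, p_x) ≈ -174.71°.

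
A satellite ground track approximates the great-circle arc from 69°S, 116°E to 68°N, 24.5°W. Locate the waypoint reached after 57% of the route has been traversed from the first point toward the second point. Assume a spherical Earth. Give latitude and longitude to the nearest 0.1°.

≈ 9.4°N, 38.2°E

Convert each endpoint to a unit vector on the sphere (x = cos φ cos λ, y = cos φ sin λ, z = sin φ).
The central angle between the endpoints is δ = arccos(p₁·p₂) ≈ 2.893 rad (165.7°).
Interpolate at f = 0.57 with slerp weights a = sin((1−f)δ)/sin δ ≈ 3.845, b = sin(fδ)/sin δ ≈ 4.047.
p = a·p₁ + b·p₂ ≈ (0.776, 0.610, 0.163); φ = arcsin(p_z) ≈ 9.40°, λ = atan2(p_y, p_x) ≈ 38.17°.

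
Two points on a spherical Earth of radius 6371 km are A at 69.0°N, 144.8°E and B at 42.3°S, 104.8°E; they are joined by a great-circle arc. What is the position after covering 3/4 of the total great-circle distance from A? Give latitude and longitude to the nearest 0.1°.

≈ 14.2°S, 112.1°E

Convert each endpoint to a unit vector on the sphere (x = cos φ cos λ, y = cos φ sin λ, z = sin φ).
The central angle between the endpoints is δ = arccos(p₁·p₂) ≈ 2.010 rad (115.2°).
Interpolate at f = 3/4 with slerp weights a = sin((1−f)δ)/sin δ ≈ 0.532, b = sin(fδ)/sin δ ≈ 1.103.
p = a·p₁ + b·p₂ ≈ (-0.364, 0.898, -0.245); φ = arcsin(p_z) ≈ -14.20°, λ = atan2(p_y, p_x) ≈ 112.06°.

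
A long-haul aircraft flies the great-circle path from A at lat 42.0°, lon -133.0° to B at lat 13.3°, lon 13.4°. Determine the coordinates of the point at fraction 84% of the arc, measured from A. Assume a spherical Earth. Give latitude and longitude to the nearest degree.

≈ lat 30°, lon 4°

Write both endpoints as unit vectors p₁, p₂ with components (cos φ cos λ, cos φ sin λ, sin φ).
The central angle between the endpoints is δ = arccos(p₁·p₂) ≈ 2.036 rad (116.6°).
Interpolate at f = 0.84 with slerp weights a = sin((1−f)δ)/sin δ ≈ 0.358, b = sin(fδ)/sin δ ≈ 1.108.
p = a·p₁ + b·p₂ ≈ (0.867, 0.055, 0.494); φ = arcsin(p_z) ≈ 29.63°, λ = atan2(p_y, p_x) ≈ 3.65°.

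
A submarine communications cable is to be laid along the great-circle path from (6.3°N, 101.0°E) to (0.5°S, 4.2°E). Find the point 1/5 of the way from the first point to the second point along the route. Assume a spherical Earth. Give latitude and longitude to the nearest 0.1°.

≈ (6.0°N, 81.5°E)

Convert each endpoint to a unit vector on the sphere (x = cos φ cos λ, y = cos φ sin λ, z = sin φ).
The central angle between the endpoints is δ = arccos(p₁·p₂) ≈ 1.690 rad (96.8°).
Interpolate at f = 1/5 with slerp weights a = sin((1−f)δ)/sin δ ≈ 0.983, b = sin(fδ)/sin δ ≈ 0.334.
p = a·p₁ + b·p₂ ≈ (0.147, 0.984, 0.105); φ = arcsin(p_z) ≈ 6.02°, λ = atan2(p_y, p_x) ≈ 81.53°.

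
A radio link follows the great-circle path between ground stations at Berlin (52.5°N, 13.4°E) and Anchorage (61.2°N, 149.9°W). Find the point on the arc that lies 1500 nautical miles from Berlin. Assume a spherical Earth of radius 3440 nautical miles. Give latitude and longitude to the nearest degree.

Write both endpoints as unit vectors p₁, p₂ with components (cos φ cos λ, cos φ sin λ, sin φ).
The central angle between the endpoints is δ = arccos(p₁·p₂) ≈ 1.144 rad (65.5°). The total great-circle distance is δ·R ≈ 1.144 × 3440 ≈ 3934 nmi, so the target fraction is f = 1500/3934 ≈ 0.381.
Interpolate at f ≈ 0.381 with slerp weights a = sin((1−f)δ)/sin δ ≈ 0.714, b = sin(fδ)/sin δ ≈ 0.464.
p = a·p₁ + b·p₂ ≈ (0.229, -0.011, 0.973); φ = arcsin(p_z) ≈ 76.72°, λ = atan2(p_y, p_x) ≈ -2.84°.

≈ 77°N, 3°W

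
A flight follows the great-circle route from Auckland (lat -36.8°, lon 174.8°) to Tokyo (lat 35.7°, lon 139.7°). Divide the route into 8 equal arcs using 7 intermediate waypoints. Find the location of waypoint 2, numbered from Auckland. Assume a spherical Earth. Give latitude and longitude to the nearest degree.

The haversine formula gives a central angle δ ≈ 1.387 rad (79.5°) between the endpoints.
Interpolate at f = 2/8 with slerp weights a = sin((1−f)δ)/sin δ ≈ 0.877, b = sin(fδ)/sin δ ≈ 0.346.
p = a·p₁ + b·p₂ ≈ (-0.914, 0.245, -0.324); φ = arcsin(p_z) ≈ -18.89°, λ = atan2(p_y, p_x) ≈ 164.98°.

≈ lat -19°, lon 165°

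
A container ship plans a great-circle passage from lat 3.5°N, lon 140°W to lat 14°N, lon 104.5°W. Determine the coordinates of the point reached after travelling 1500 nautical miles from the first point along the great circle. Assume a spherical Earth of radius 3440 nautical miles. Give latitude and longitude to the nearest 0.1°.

From cos δ = sin φ₁ sin φ₂ + cos φ₁ cos φ₂ cos Δλ, the central angle is δ ≈ 0.638 rad (36.6°). The total great-circle distance is δ·R ≈ 0.638 × 3440 ≈ 2195 nmi, so the target fraction is f = 1500/2195 ≈ 0.683.
Interpolate at f ≈ 0.683 with slerp weights a = sin((1−f)δ)/sin δ ≈ 0.337, b = sin(fδ)/sin δ ≈ 0.709.
p = a·p₁ + b·p₂ ≈ (-0.430, -0.882, 0.192); φ = arcsin(p_z) ≈ 11.08°, λ = atan2(p_y, p_x) ≈ -115.98°.

≈ lat 11.1°N, lon 116.0°W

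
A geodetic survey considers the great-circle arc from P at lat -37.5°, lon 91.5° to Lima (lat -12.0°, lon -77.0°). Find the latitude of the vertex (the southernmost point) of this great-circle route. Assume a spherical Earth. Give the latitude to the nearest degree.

≈ -78°

The great circle lies in the plane with unit normal n̂ = (p₁ × p₂)/|p₁ × p₂|.
Here n̂_z ≈ -0.200; the vertex latitude is φ_max = arccos|n̂_z| ≈ 78.5°.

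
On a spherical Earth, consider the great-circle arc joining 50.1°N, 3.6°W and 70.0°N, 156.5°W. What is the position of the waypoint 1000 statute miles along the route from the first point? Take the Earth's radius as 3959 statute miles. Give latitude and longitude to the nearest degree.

≈ 64°N, 10°W

From cos δ = sin φ₁ sin φ₂ + cos φ₁ cos φ₂ cos Δλ, the central angle is δ ≈ 1.017 rad (58.3°). The total great-circle distance is δ·R ≈ 1.017 × 3959 ≈ 4028 mi, so the target fraction is f = 1000/4028 ≈ 0.248.
Interpolate at f ≈ 0.248 with slerp weights a = sin((1−f)δ)/sin δ ≈ 0.814, b = sin(fδ)/sin δ ≈ 0.294.
p = a·p₁ + b·p₂ ≈ (0.429, -0.073, 0.900); φ = arcsin(p_z) ≈ 64.21°, λ = atan2(p_y, p_x) ≈ -9.64°.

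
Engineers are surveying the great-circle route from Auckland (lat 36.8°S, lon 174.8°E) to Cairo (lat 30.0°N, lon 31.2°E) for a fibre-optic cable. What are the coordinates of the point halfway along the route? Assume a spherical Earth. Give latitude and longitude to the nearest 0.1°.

≈ lat 10.7°S, lon 96.2°E

From cos δ = sin φ₁ sin φ₂ + cos φ₁ cos φ₂ cos Δλ, the central angle is δ ≈ 2.602 rad (149.1°).
Interpolate at f = 1/2 with slerp weights a = sin((1−f)δ)/sin δ ≈ 1.874, b = sin(fδ)/sin δ ≈ 1.874.
p = a·p₁ + b·p₂ ≈ (-0.106, 0.977, -0.186); φ = arcsin(p_z) ≈ -10.70°, λ = atan2(p_y, p_x) ≈ 96.21°.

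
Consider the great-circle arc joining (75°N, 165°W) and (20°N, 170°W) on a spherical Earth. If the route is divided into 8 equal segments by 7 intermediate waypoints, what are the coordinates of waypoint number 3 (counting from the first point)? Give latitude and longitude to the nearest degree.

≈ (54°N, 168°W)

The haversine formula gives a central angle δ ≈ 0.961 rad (55.1°) between the endpoints.
Interpolate at f = 3/8 with slerp weights a = sin((1−f)δ)/sin δ ≈ 0.689, b = sin(fδ)/sin δ ≈ 0.430.
p = a·p₁ + b·p₂ ≈ (-0.570, -0.116, 0.813); φ = arcsin(p_z) ≈ 54.40°, λ = atan2(p_y, p_x) ≈ -168.47°.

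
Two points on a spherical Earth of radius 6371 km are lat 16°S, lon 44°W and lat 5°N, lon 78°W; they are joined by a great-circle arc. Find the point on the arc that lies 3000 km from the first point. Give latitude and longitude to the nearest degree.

≈ lat 2°S, lon 67°W

Write both endpoints as unit vectors p₁, p₂ with components (cos φ cos λ, cos φ sin λ, sin φ).
The central angle between the endpoints is δ = arccos(p₁·p₂) ≈ 0.692 rad (39.7°). The total great-circle distance is δ·R ≈ 0.692 × 6371 ≈ 4410 km, so the target fraction is f = 3000/4410 ≈ 0.680.
Interpolate at f ≈ 0.680 with slerp weights a = sin((1−f)δ)/sin δ ≈ 0.344, b = sin(fδ)/sin δ ≈ 0.711.
p = a·p₁ + b·p₂ ≈ (0.385, -0.922, -0.033); φ = arcsin(p_z) ≈ -1.88°, λ = atan2(p_y, p_x) ≈ -67.34°.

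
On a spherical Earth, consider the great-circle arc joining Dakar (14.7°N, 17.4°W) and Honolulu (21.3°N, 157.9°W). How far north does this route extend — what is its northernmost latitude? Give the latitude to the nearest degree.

The great circle lies in the plane with unit normal n̂ = (p₁ × p₂)/|p₁ × p₂|.
Here n̂_z ≈ -0.719; the vertex latitude is φ_max = arccos|n̂_z| ≈ 44.1°.
Check via Clairaut: cos φ_max = |cos φ₁| · sin C = cos(14.7°)·sin(48.0°) ≈ 0.719, again giving ≈ 44.1°.

≈ 44°N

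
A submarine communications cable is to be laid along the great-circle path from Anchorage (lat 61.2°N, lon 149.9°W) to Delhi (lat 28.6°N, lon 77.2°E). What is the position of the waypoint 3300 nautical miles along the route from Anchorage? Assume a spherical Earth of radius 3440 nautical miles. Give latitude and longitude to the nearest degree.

Write both endpoints as unit vectors p₁, p₂ with components (cos φ cos λ, cos φ sin λ, sin φ).
The central angle between the endpoints is δ = arccos(p₁·p₂) ≈ 1.439 rad (82.4°). The total great-circle distance is δ·R ≈ 1.439 × 3440 ≈ 4950 nmi, so the target fraction is f = 3300/4950 ≈ 0.667.
Interpolate at f ≈ 0.667 with slerp weights a = sin((1−f)δ)/sin δ ≈ 0.465, b = sin(fδ)/sin δ ≈ 0.826.
p = a·p₁ + b·p₂ ≈ (-0.033, 0.595, 0.803); φ = arcsin(p_z) ≈ 53.44°, λ = atan2(p_y, p_x) ≈ 93.21°.

≈ lat 53°N, lon 93°E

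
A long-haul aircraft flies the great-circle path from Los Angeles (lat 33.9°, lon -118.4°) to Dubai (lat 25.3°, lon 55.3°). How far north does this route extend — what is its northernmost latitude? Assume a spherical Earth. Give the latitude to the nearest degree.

The great circle lies in the plane with unit normal n̂ = (p₁ × p₂)/|p₁ × p₂|.
Here n̂_z ≈ +0.096; the vertex latitude is φ_max = arccos|n̂_z| ≈ 84.5°.
Check via Clairaut: cos φ_max = |cos φ₁| · sin C = cos(33.9°)·sin(6.6°) ≈ 0.096, again giving ≈ 84.5°.

≈ 85°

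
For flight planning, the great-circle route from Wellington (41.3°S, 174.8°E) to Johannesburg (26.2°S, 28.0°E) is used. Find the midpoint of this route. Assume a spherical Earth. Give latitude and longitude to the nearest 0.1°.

≈ 66.0°S, 84.9°E

The haversine formula gives a central angle δ ≈ 1.847 rad (105.8°) between the endpoints.
Interpolate at f = 1/2 with slerp weights a = sin((1−f)δ)/sin δ ≈ 0.829, b = sin(fδ)/sin δ ≈ 0.829.
p = a·p₁ + b·p₂ ≈ (0.037, 0.406, -0.913); φ = arcsin(p_z) ≈ -65.96°, λ = atan2(p_y, p_x) ≈ 84.85°.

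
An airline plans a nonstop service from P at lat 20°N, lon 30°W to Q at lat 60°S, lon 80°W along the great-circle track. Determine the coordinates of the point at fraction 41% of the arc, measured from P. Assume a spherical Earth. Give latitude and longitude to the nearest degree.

≈ lat 14°S, lon 44°W

Convert each endpoint to a unit vector on the sphere (x = cos φ cos λ, y = cos φ sin λ, z = sin φ).
The central angle between the endpoints is δ = arccos(p₁·p₂) ≈ 1.565 rad (89.7°).
Interpolate at f = 0.41 with slerp weights a = sin((1−f)δ)/sin δ ≈ 0.798, b = sin(fδ)/sin δ ≈ 0.599.
p = a·p₁ + b·p₂ ≈ (0.701, -0.669, -0.246); φ = arcsin(p_z) ≈ -14.21°, λ = atan2(p_y, p_x) ≈ -43.68°.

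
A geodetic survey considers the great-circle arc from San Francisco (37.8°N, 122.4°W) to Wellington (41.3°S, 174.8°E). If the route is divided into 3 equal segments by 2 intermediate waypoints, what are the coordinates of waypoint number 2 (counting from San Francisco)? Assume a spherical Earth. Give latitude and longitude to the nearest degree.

≈ 16°S, 162°W

Convert each endpoint to a unit vector on the sphere (x = cos φ cos λ, y = cos φ sin λ, z = sin φ).
The central angle between the endpoints is δ = arccos(p₁·p₂) ≈ 1.704 rad (97.7°).
Interpolate at f = 2/3 with slerp weights a = sin((1−f)δ)/sin δ ≈ 0.543, b = sin(fδ)/sin δ ≈ 0.915.
p = a·p₁ + b·p₂ ≈ (-0.915, -0.300, -0.271); φ = arcsin(p_z) ≈ -15.74°, λ = atan2(p_y, p_x) ≈ -161.85°.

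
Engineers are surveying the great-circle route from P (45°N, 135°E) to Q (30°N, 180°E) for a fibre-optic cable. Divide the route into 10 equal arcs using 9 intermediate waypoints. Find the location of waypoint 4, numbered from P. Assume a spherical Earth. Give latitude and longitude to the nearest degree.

Convert each endpoint to a unit vector on the sphere (x = cos φ cos λ, y = cos φ sin λ, z = sin φ).
The central angle between the endpoints is δ = arccos(p₁·p₂) ≈ 0.666 rad (38.1°).
Interpolate at f = 4/10 with slerp weights a = sin((1−f)δ)/sin δ ≈ 0.630, b = sin(fδ)/sin δ ≈ 0.426.
p = a·p₁ + b·p₂ ≈ (-0.684, 0.315, 0.658); φ = arcsin(p_z) ≈ 41.17°, λ = atan2(p_y, p_x) ≈ 155.28°.

≈ (41°N, 155°E)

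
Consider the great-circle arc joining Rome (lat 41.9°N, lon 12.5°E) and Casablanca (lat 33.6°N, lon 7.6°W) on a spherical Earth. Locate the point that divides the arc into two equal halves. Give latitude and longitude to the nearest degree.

≈ lat 38°N, lon 2°E

Write both endpoints as unit vectors p₁, p₂ with components (cos φ cos λ, cos φ sin λ, sin φ).
The central angle between the endpoints is δ = arccos(p₁·p₂) ≈ 0.312 rad (17.9°).
Interpolate at f = 1/2 with slerp weights a = sin((1−f)δ)/sin δ ≈ 0.506, b = sin(fδ)/sin δ ≈ 0.506.
p = a·p₁ + b·p₂ ≈ (0.786, 0.026, 0.618); φ = arcsin(p_z) ≈ 38.18°, λ = atan2(p_y, p_x) ≈ 1.88°.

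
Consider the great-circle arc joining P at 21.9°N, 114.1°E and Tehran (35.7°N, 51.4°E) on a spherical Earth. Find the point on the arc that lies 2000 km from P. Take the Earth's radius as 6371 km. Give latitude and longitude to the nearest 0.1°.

Convert each endpoint to a unit vector on the sphere (x = cos φ cos λ, y = cos φ sin λ, z = sin φ).
The central angle between the endpoints is δ = arccos(p₁·p₂) ≈ 0.972 rad (55.7°). The total great-circle distance is δ·R ≈ 0.972 × 6371 ≈ 6196 km, so the target fraction is f = 2000/6196 ≈ 0.323.
Interpolate at f ≈ 0.323 with slerp weights a = sin((1−f)δ)/sin δ ≈ 0.741, b = sin(fδ)/sin δ ≈ 0.374.
p = a·p₁ + b·p₂ ≈ (-0.091, 0.864, 0.494); φ = arcsin(p_z) ≈ 29.63°, λ = atan2(p_y, p_x) ≈ 96.03°.

≈ 29.6°N, 96.0°E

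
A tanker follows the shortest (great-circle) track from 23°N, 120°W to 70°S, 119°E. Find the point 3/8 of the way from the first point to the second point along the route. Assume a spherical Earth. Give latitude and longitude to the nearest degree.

≈ 20°S, 135°W

The haversine formula gives a central angle δ ≈ 2.129 rad (122.0°) between the endpoints.
Interpolate at f = 3/8 with slerp weights a = sin((1−f)δ)/sin δ ≈ 1.145, b = sin(fδ)/sin δ ≈ 0.844.
p = a·p₁ + b·p₂ ≈ (-0.667, -0.660, -0.346); φ = arcsin(p_z) ≈ -20.23°, λ = atan2(p_y, p_x) ≈ -135.29°.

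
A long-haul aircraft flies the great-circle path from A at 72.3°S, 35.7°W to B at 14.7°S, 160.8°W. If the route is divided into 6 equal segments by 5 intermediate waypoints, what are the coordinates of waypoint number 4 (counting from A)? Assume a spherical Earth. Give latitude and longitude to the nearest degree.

The haversine formula gives a central angle δ ≈ 1.498 rad (85.8°) between the endpoints.
Interpolate at f = 4/6 with slerp weights a = sin((1−f)δ)/sin δ ≈ 0.480, b = sin(fδ)/sin δ ≈ 0.843.
p = a·p₁ + b·p₂ ≈ (-0.652, -0.353, -0.671); φ = arcsin(p_z) ≈ -42.17°, λ = atan2(p_y, p_x) ≈ -151.53°.

≈ 42°S, 152°W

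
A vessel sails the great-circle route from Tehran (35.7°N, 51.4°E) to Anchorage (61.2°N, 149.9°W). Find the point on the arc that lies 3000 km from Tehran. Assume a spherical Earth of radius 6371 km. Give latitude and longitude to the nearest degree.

≈ 62°N, 61°E

Write both endpoints as unit vectors p₁, p₂ with components (cos φ cos λ, cos φ sin λ, sin φ).
The central angle between the endpoints is δ = arccos(p₁·p₂) ≈ 1.423 rad (81.6°). The total great-circle distance is δ·R ≈ 1.423 × 6371 ≈ 9068 km, so the target fraction is f = 3000/9068 ≈ 0.331.
Interpolate at f ≈ 0.331 with slerp weights a = sin((1−f)δ)/sin δ ≈ 0.824, b = sin(fδ)/sin δ ≈ 0.459.
p = a·p₁ + b·p₂ ≈ (0.226, 0.412, 0.883); φ = arcsin(p_z) ≈ 61.96°, λ = atan2(p_y, p_x) ≈ 61.23°.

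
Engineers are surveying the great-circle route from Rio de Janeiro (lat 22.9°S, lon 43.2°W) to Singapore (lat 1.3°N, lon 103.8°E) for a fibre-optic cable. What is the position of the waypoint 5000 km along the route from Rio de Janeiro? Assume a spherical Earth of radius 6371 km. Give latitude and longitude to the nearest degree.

≈ lat 36°S, lon 7°E

Write both endpoints as unit vectors p₁, p₂ with components (cos φ cos λ, cos φ sin λ, sin φ).
The central angle between the endpoints is δ = arccos(p₁·p₂) ≈ 2.467 rad (141.4°). The total great-circle distance is δ·R ≈ 2.467 × 6371 ≈ 15720 km, so the target fraction is f = 5000/15720 ≈ 0.318.
Interpolate at f ≈ 0.318 with slerp weights a = sin((1−f)δ)/sin δ ≈ 1.592, b = sin(fδ)/sin δ ≈ 1.132.
p = a·p₁ + b·p₂ ≈ (0.799, 0.095, -0.594); φ = arcsin(p_z) ≈ -36.42°, λ = atan2(p_y, p_x) ≈ 6.80°.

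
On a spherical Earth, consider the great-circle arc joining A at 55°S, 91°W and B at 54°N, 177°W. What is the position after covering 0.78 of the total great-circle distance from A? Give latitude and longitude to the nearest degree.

≈ 32°N, 152°W

From cos δ = sin φ₁ sin φ₂ + cos φ₁ cos φ₂ cos Δλ, the central angle is δ ≈ 2.264 rad (129.7°).
Interpolate at f = 0.78 with slerp weights a = sin((1−f)δ)/sin δ ≈ 0.621, b = sin(fδ)/sin δ ≈ 1.276.
p = a·p₁ + b·p₂ ≈ (-0.755, -0.396, 0.523); φ = arcsin(p_z) ≈ 31.54°, λ = atan2(p_y, p_x) ≈ -152.35°.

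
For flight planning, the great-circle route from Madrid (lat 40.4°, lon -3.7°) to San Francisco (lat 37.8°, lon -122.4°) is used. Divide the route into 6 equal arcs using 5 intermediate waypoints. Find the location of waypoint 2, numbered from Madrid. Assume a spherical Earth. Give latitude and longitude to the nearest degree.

From cos δ = sin φ₁ sin φ₂ + cos φ₁ cos φ₂ cos Δλ, the central angle is δ ≈ 1.462 rad (83.8°).
Interpolate at f = 2/6 with slerp weights a = sin((1−f)δ)/sin δ ≈ 0.833, b = sin(fδ)/sin δ ≈ 0.471.
p = a·p₁ + b·p₂ ≈ (0.433, -0.355, 0.828); φ = arcsin(p_z) ≈ 55.93°, λ = atan2(p_y, p_x) ≈ -39.35°.

≈ lat 56°, lon -39°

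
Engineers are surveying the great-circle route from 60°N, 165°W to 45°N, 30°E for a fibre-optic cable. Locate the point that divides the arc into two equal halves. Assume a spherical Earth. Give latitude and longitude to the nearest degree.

Convert each endpoint to a unit vector on the sphere (x = cos φ cos λ, y = cos φ sin λ, z = sin φ).
The central angle between the endpoints is δ = arccos(p₁·p₂) ≈ 1.297 rad (74.3°).
Interpolate at f = 1/2 with slerp weights a = sin((1−f)δ)/sin δ ≈ 0.627, b = sin(fδ)/sin δ ≈ 0.627.
p = a·p₁ + b·p₂ ≈ (0.081, 0.141, 0.987); φ = arcsin(p_z) ≈ 80.66°, λ = atan2(p_y, p_x) ≈ 60.00°.

≈ 81°N, 60°E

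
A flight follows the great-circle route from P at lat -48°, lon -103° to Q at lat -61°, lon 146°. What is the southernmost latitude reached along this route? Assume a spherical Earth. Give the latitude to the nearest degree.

≈ -69°

The great circle lies in the plane with unit normal n̂ = (p₁ × p₂)/|p₁ × p₂|.
Here n̂_z ≈ -0.358; the vertex latitude is φ_max = arccos|n̂_z| ≈ 69.0°.
Check via Clairaut: cos φ_max = |cos φ₁| · sin C = cos(48.0°)·sin(147.6°) ≈ 0.358, again giving ≈ 69.0°.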